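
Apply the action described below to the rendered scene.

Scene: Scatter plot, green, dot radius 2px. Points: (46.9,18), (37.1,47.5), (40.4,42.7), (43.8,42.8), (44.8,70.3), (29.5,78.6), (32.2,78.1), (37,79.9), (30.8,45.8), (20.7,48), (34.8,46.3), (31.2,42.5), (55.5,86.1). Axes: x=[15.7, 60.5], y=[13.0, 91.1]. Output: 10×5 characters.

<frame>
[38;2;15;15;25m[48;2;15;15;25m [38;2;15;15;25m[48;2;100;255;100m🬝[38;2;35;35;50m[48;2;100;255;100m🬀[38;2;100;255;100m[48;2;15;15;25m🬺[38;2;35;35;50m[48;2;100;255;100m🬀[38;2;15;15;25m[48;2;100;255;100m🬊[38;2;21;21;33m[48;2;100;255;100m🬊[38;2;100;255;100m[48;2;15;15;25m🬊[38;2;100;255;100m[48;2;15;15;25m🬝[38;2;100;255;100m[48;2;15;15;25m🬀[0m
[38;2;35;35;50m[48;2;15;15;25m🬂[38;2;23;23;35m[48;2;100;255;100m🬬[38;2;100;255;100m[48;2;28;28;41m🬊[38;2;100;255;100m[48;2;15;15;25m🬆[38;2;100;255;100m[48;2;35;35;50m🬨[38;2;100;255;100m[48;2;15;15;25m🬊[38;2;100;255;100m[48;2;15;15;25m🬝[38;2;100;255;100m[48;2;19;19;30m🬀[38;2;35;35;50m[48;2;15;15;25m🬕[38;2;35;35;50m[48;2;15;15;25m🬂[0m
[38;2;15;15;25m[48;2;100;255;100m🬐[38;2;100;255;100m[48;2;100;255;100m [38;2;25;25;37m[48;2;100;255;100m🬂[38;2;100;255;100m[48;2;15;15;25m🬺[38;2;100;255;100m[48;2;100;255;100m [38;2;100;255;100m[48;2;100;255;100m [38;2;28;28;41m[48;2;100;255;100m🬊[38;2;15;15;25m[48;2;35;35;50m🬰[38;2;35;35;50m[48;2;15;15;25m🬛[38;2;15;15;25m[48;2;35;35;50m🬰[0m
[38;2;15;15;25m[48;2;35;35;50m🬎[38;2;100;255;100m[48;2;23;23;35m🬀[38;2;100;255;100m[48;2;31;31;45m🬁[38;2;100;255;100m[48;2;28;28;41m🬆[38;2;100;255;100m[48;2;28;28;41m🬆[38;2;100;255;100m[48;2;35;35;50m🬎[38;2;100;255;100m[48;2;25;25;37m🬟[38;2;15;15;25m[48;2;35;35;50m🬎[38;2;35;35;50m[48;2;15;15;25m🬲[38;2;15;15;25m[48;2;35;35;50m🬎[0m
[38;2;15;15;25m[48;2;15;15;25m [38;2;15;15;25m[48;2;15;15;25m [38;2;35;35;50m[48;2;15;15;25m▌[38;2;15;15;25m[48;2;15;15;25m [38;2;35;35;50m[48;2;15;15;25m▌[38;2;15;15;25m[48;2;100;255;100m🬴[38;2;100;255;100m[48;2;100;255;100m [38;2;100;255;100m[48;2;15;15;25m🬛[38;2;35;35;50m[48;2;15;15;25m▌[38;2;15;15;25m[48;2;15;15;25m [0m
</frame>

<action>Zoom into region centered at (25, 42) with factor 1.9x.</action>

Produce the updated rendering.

<frame>
[38;2;15;15;25m[48;2;15;15;25m [38;2;15;15;25m[48;2;15;15;25m [38;2;35;35;50m[48;2;15;15;25m▌[38;2;15;15;25m[48;2;100;255;100m🬬[38;2;35;35;50m[48;2;15;15;25m▌[38;2;15;15;25m[48;2;15;15;25m [38;2;35;35;50m[48;2;15;15;25m▌[38;2;15;15;25m[48;2;15;15;25m [38;2;35;35;50m[48;2;15;15;25m▌[38;2;15;15;25m[48;2;15;15;25m [0m
[38;2;35;35;50m[48;2;15;15;25m🬂[38;2;35;35;50m[48;2;15;15;25m🬂[38;2;35;35;50m[48;2;100;255;100m🬐[38;2;100;255;100m[48;2;100;255;100m [38;2;100;255;100m[48;2;27;27;40m🬃[38;2;35;35;50m[48;2;15;15;25m🬂[38;2;35;35;50m[48;2;100;255;100m🬆[38;2;100;255;100m[48;2;35;35;50m🬺[38;2;35;35;50m[48;2;100;255;100m🬀[38;2;35;35;50m[48;2;100;255;100m🬀[0m
[38;2;15;15;25m[48;2;35;35;50m🬰[38;2;15;15;25m[48;2;35;35;50m🬰[38;2;35;35;50m[48;2;15;15;25m🬛[38;2;100;255;100m[48;2;23;23;35m🬀[38;2;35;35;50m[48;2;15;15;25m🬛[38;2;15;15;25m[48;2;35;35;50m🬰[38;2;100;255;100m[48;2;28;28;41m🬊[38;2;100;255;100m[48;2;15;15;25m🬝[38;2;100;255;100m[48;2;28;28;41m🬊[38;2;100;255;100m[48;2;21;21;33m🬊[0m
[38;2;15;15;25m[48;2;35;35;50m🬎[38;2;15;15;25m[48;2;35;35;50m🬎[38;2;35;35;50m[48;2;15;15;25m🬲[38;2;15;15;25m[48;2;35;35;50m🬎[38;2;35;35;50m[48;2;15;15;25m🬲[38;2;15;15;25m[48;2;35;35;50m🬎[38;2;35;35;50m[48;2;15;15;25m🬲[38;2;15;15;25m[48;2;35;35;50m🬎[38;2;35;35;50m[48;2;15;15;25m🬲[38;2;15;15;25m[48;2;35;35;50m🬎[0m
[38;2;15;15;25m[48;2;15;15;25m [38;2;15;15;25m[48;2;15;15;25m [38;2;35;35;50m[48;2;15;15;25m▌[38;2;15;15;25m[48;2;15;15;25m [38;2;35;35;50m[48;2;15;15;25m▌[38;2;15;15;25m[48;2;15;15;25m [38;2;35;35;50m[48;2;15;15;25m▌[38;2;15;15;25m[48;2;15;15;25m [38;2;35;35;50m[48;2;15;15;25m▌[38;2;15;15;25m[48;2;15;15;25m [0m
</frame>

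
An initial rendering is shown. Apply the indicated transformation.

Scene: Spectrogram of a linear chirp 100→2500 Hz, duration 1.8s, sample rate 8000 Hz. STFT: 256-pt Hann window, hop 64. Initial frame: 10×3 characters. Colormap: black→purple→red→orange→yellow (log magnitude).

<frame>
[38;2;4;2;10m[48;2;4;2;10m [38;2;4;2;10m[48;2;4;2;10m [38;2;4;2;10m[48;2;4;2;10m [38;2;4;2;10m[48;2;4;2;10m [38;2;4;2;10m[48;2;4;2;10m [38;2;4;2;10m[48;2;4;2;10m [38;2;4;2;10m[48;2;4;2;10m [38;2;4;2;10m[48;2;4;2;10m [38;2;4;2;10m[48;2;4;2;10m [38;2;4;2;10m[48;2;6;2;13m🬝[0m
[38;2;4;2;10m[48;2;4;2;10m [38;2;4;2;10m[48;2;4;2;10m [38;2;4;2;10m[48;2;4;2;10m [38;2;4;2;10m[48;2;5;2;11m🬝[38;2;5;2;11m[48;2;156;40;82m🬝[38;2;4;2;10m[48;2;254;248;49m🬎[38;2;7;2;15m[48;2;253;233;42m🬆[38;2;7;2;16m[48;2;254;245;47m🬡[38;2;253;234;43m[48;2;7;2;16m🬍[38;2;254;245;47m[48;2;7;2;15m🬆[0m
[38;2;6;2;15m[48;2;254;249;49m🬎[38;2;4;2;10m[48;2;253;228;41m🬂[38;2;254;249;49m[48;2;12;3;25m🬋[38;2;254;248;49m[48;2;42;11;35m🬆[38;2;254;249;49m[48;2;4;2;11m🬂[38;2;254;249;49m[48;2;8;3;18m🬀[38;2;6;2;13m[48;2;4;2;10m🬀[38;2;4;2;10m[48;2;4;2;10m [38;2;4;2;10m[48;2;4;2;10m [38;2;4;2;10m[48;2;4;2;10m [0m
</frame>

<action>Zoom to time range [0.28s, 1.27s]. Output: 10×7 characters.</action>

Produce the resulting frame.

<frame>
[38;2;4;2;10m[48;2;4;2;10m [38;2;4;2;10m[48;2;4;2;10m [38;2;4;2;10m[48;2;4;2;10m [38;2;4;2;10m[48;2;4;2;10m [38;2;4;2;10m[48;2;4;2;10m [38;2;4;2;10m[48;2;4;2;10m [38;2;4;2;10m[48;2;4;2;10m [38;2;4;2;10m[48;2;4;2;10m [38;2;4;2;10m[48;2;4;2;10m [38;2;4;2;10m[48;2;4;2;10m [0m
[38;2;4;2;10m[48;2;4;2;10m [38;2;4;2;10m[48;2;4;2;10m [38;2;4;2;10m[48;2;4;2;10m [38;2;4;2;10m[48;2;4;2;10m [38;2;4;2;10m[48;2;4;2;10m [38;2;4;2;10m[48;2;4;2;10m [38;2;4;2;10m[48;2;4;2;10m [38;2;4;2;10m[48;2;4;2;10m [38;2;4;2;10m[48;2;4;2;10m [38;2;4;2;10m[48;2;4;2;10m [0m
[38;2;4;2;10m[48;2;4;2;10m [38;2;4;2;10m[48;2;4;2;10m [38;2;4;2;10m[48;2;4;2;10m [38;2;4;2;10m[48;2;4;2;10m [38;2;4;2;10m[48;2;4;2;10m [38;2;4;2;10m[48;2;4;2;10m [38;2;4;2;10m[48;2;4;2;10m [38;2;4;2;10m[48;2;4;2;10m [38;2;4;2;10m[48;2;4;2;10m [38;2;4;2;10m[48;2;4;2;10m [0m
[38;2;4;2;10m[48;2;4;2;10m [38;2;4;2;10m[48;2;4;2;10m [38;2;4;2;10m[48;2;4;2;10m [38;2;4;2;10m[48;2;4;2;10m [38;2;4;2;10m[48;2;4;2;10m [38;2;4;2;10m[48;2;4;2;10m [38;2;4;2;10m[48;2;4;2;11m🬝[38;2;4;2;10m[48;2;6;2;13m🬝[38;2;5;2;12m[48;2;29;7;52m🬝[38;2;5;2;13m[48;2;253;222;38m🬎[0m
[38;2;4;2;10m[48;2;4;2;10m [38;2;4;2;10m[48;2;4;2;10m [38;2;4;2;10m[48;2;5;2;11m🬝[38;2;4;2;10m[48;2;10;3;20m🬝[38;2;9;3;18m[48;2;239;130;25m🬝[38;2;11;3;22m[48;2;254;249;49m🬎[38;2;7;2;16m[48;2;253;225;39m🬂[38;2;253;224;39m[48;2;53;13;54m🬍[38;2;254;248;48m[48;2;38;9;37m🬆[38;2;254;244;47m[48;2;7;2;16m🬂[0m
[38;2;41;11;25m[48;2;254;249;49m🬝[38;2;10;3;20m[48;2;239;189;55m🬆[38;2;17;4;32m[48;2;241;201;55m🬂[38;2;246;211;48m[48;2;12;3;25m🬎[38;2;254;249;49m[48;2;47;12;33m🬂[38;2;254;249;49m[48;2;31;8;26m🬀[38;2;15;4;29m[48;2;4;2;11m🬀[38;2;5;2;12m[48;2;4;2;10m🬀[38;2;4;2;10m[48;2;4;2;10m [38;2;4;2;10m[48;2;4;2;10m [0m
[38;2;254;248;49m[48;2;8;2;17m🬂[38;2;218;88;54m[48;2;8;2;17m🬀[38;2;8;3;18m[48;2;4;2;10m🬀[38;2;4;2;11m[48;2;4;2;10m🬀[38;2;4;2;10m[48;2;4;2;10m [38;2;4;2;10m[48;2;4;2;10m [38;2;4;2;10m[48;2;4;2;10m [38;2;4;2;10m[48;2;4;2;10m [38;2;4;2;10m[48;2;4;2;10m [38;2;4;2;10m[48;2;4;2;10m [0m
</frame>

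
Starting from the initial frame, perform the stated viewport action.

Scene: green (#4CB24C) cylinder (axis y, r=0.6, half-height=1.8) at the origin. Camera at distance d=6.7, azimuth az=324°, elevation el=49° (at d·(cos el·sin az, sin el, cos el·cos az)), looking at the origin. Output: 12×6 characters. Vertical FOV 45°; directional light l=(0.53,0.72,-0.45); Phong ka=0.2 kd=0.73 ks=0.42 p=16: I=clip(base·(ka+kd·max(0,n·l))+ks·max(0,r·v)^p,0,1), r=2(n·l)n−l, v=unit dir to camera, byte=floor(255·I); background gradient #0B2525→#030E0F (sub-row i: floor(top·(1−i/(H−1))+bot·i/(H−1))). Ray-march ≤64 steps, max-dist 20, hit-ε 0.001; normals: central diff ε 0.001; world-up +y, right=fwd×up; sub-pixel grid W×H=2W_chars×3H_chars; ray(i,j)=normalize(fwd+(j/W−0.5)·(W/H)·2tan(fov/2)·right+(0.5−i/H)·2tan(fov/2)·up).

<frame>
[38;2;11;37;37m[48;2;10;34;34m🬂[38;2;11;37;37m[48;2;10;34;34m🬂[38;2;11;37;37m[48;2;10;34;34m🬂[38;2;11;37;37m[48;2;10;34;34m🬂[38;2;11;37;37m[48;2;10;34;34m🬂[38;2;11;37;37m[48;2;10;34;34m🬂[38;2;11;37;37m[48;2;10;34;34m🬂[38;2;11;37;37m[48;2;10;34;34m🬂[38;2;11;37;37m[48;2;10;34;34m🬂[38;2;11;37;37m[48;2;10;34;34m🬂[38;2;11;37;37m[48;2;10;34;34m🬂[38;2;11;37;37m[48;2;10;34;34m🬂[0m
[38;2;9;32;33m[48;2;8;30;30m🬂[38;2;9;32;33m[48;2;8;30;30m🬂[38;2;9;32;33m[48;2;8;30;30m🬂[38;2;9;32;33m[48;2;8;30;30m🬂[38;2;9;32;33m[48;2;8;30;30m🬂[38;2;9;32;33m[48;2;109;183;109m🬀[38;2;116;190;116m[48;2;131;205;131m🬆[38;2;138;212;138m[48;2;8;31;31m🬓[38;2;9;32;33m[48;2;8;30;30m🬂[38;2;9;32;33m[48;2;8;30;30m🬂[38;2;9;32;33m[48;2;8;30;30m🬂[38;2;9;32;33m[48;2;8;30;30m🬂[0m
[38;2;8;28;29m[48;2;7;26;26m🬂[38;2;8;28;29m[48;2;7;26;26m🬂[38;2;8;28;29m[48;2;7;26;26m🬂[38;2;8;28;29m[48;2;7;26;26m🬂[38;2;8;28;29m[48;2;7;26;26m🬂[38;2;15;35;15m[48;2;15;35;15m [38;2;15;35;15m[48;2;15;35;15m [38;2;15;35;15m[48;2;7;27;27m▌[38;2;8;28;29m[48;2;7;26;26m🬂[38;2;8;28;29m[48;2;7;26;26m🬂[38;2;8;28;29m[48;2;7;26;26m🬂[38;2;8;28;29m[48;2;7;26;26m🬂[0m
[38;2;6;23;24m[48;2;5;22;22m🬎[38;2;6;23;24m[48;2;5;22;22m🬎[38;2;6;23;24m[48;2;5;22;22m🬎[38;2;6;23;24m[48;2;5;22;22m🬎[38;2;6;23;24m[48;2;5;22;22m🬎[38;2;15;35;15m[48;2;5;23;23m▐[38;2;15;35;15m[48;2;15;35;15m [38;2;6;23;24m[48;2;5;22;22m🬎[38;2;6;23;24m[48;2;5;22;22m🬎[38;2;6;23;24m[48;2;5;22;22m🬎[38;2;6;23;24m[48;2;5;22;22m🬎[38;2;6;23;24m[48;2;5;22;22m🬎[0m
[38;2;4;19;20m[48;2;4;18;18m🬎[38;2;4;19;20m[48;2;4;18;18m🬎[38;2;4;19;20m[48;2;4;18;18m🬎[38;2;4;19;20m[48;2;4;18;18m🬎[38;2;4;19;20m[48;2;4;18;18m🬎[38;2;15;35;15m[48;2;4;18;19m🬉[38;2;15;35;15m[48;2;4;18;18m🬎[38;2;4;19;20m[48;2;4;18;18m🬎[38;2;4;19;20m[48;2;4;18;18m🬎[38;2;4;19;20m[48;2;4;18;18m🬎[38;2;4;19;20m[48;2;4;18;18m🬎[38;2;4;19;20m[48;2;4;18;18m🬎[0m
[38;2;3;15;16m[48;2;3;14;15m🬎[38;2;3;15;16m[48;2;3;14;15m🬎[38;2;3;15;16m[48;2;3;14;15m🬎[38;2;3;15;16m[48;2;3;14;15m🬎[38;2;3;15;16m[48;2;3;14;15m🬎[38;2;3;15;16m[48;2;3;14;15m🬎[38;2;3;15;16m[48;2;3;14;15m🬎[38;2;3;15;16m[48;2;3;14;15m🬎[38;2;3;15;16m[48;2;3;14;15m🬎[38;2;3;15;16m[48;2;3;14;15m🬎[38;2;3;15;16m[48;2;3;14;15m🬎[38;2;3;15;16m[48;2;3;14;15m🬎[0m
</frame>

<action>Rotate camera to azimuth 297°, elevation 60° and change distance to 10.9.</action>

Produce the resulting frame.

<frame>
[38;2;11;37;37m[48;2;10;34;34m🬂[38;2;11;37;37m[48;2;10;34;34m🬂[38;2;11;37;37m[48;2;10;34;34m🬂[38;2;11;37;37m[48;2;10;34;34m🬂[38;2;11;37;37m[48;2;10;34;34m🬂[38;2;11;37;37m[48;2;10;34;34m🬂[38;2;11;37;37m[48;2;10;34;34m🬂[38;2;11;37;37m[48;2;10;34;34m🬂[38;2;11;37;37m[48;2;10;34;34m🬂[38;2;11;37;37m[48;2;10;34;34m🬂[38;2;11;37;37m[48;2;10;34;34m🬂[38;2;11;37;37m[48;2;10;34;34m🬂[0m
[38;2;9;32;33m[48;2;8;30;30m🬂[38;2;9;32;33m[48;2;8;30;30m🬂[38;2;9;32;33m[48;2;8;30;30m🬂[38;2;9;32;33m[48;2;8;30;30m🬂[38;2;9;32;33m[48;2;8;30;30m🬂[38;2;9;32;33m[48;2;8;30;30m🬂[38;2;9;32;33m[48;2;8;30;30m🬂[38;2;9;32;33m[48;2;8;30;30m🬂[38;2;9;32;33m[48;2;8;30;30m🬂[38;2;9;32;33m[48;2;8;30;30m🬂[38;2;9;32;33m[48;2;8;30;30m🬂[38;2;9;32;33m[48;2;8;30;30m🬂[0m
[38;2;8;28;29m[48;2;7;26;26m🬂[38;2;8;28;29m[48;2;7;26;26m🬂[38;2;8;28;29m[48;2;7;26;26m🬂[38;2;8;28;29m[48;2;7;26;26m🬂[38;2;8;28;29m[48;2;7;26;26m🬂[38;2;138;212;138m[48;2;9;28;25m🬇[38;2;127;201;127m[48;2;11;31;22m🬛[38;2;8;28;29m[48;2;7;26;26m🬂[38;2;8;28;29m[48;2;7;26;26m🬂[38;2;8;28;29m[48;2;7;26;26m🬂[38;2;8;28;29m[48;2;7;26;26m🬂[38;2;8;28;29m[48;2;7;26;26m🬂[0m
[38;2;6;23;24m[48;2;5;22;22m🬎[38;2;6;23;24m[48;2;5;22;22m🬎[38;2;6;23;24m[48;2;5;22;22m🬎[38;2;6;23;24m[48;2;5;22;22m🬎[38;2;6;23;24m[48;2;5;22;22m🬎[38;2;15;35;15m[48;2;5;22;23m🬉[38;2;15;35;15m[48;2;5;22;22m🬝[38;2;6;23;24m[48;2;5;22;22m🬎[38;2;6;23;24m[48;2;5;22;22m🬎[38;2;6;23;24m[48;2;5;22;22m🬎[38;2;6;23;24m[48;2;5;22;22m🬎[38;2;6;23;24m[48;2;5;22;22m🬎[0m
[38;2;4;19;20m[48;2;4;18;18m🬎[38;2;4;19;20m[48;2;4;18;18m🬎[38;2;4;19;20m[48;2;4;18;18m🬎[38;2;4;19;20m[48;2;4;18;18m🬎[38;2;4;19;20m[48;2;4;18;18m🬎[38;2;4;19;20m[48;2;4;18;18m🬎[38;2;4;19;20m[48;2;4;18;18m🬎[38;2;4;19;20m[48;2;4;18;18m🬎[38;2;4;19;20m[48;2;4;18;18m🬎[38;2;4;19;20m[48;2;4;18;18m🬎[38;2;4;19;20m[48;2;4;18;18m🬎[38;2;4;19;20m[48;2;4;18;18m🬎[0m
[38;2;3;15;16m[48;2;3;14;15m🬎[38;2;3;15;16m[48;2;3;14;15m🬎[38;2;3;15;16m[48;2;3;14;15m🬎[38;2;3;15;16m[48;2;3;14;15m🬎[38;2;3;15;16m[48;2;3;14;15m🬎[38;2;3;15;16m[48;2;3;14;15m🬎[38;2;3;15;16m[48;2;3;14;15m🬎[38;2;3;15;16m[48;2;3;14;15m🬎[38;2;3;15;16m[48;2;3;14;15m🬎[38;2;3;15;16m[48;2;3;14;15m🬎[38;2;3;15;16m[48;2;3;14;15m🬎[38;2;3;15;16m[48;2;3;14;15m🬎[0m
</frame>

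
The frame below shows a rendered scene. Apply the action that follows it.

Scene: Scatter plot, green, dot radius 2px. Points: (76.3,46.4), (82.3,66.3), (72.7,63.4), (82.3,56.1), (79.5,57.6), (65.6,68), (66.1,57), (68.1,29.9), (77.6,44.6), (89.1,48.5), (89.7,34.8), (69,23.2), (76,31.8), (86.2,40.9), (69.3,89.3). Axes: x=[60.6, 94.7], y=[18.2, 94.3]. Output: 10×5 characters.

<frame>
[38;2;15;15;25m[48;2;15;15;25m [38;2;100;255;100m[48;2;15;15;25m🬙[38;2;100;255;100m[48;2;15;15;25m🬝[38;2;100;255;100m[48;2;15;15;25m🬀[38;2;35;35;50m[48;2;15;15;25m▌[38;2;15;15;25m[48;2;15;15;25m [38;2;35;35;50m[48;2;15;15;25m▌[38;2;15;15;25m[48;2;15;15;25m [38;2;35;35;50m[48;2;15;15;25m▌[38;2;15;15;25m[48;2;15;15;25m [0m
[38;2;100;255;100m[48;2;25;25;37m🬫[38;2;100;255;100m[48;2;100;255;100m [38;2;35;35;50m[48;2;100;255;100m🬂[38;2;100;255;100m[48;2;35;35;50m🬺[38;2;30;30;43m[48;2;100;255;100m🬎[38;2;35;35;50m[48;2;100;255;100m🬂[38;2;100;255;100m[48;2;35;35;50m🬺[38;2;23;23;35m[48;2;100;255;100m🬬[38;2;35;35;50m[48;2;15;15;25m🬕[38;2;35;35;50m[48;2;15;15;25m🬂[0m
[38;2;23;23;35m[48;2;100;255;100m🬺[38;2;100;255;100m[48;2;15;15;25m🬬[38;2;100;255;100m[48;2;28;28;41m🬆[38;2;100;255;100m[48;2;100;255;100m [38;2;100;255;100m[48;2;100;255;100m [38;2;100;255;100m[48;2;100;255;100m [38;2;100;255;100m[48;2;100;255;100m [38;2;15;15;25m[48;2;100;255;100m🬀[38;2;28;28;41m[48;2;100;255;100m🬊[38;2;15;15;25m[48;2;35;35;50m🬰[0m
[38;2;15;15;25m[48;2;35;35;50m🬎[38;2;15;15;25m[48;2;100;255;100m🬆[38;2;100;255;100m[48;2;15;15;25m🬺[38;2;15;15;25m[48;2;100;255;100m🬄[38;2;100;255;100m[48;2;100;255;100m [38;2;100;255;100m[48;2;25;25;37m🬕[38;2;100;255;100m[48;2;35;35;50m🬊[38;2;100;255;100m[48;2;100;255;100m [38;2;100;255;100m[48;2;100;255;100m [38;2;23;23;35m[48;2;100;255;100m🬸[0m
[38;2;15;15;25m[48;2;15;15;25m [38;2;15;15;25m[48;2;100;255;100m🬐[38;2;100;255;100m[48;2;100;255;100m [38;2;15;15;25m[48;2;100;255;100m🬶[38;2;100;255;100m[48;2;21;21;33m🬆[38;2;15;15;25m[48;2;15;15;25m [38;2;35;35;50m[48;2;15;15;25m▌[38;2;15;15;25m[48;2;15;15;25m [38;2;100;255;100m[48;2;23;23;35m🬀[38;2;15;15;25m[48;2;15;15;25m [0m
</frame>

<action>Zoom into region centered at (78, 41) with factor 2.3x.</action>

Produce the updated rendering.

<frame>
[38;2;15;15;25m[48;2;15;15;25m [38;2;15;15;25m[48;2;15;15;25m [38;2;35;35;50m[48;2;15;15;25m▌[38;2;15;15;25m[48;2;100;255;100m🬝[38;2;100;255;100m[48;2;27;27;40m🬁[38;2;100;255;100m[48;2;15;15;25m🬬[38;2;100;255;100m[48;2;21;21;33m🬆[38;2;100;255;100m[48;2;15;15;25m🬬[38;2;100;255;100m[48;2;21;21;33m🬆[38;2;15;15;25m[48;2;15;15;25m [0m
[38;2;35;35;50m[48;2;15;15;25m🬂[38;2;35;35;50m[48;2;15;15;25m🬂[38;2;100;255;100m[48;2;31;31;45m🬇[38;2;100;255;100m[48;2;100;255;100m [38;2;100;255;100m[48;2;35;35;50m🬺[38;2;23;23;35m[48;2;100;255;100m🬬[38;2;35;35;50m[48;2;15;15;25m🬕[38;2;35;35;50m[48;2;15;15;25m🬂[38;2;35;35;50m[48;2;15;15;25m🬕[38;2;35;35;50m[48;2;15;15;25m🬂[0m
[38;2;15;15;25m[48;2;35;35;50m🬰[38;2;15;15;25m[48;2;35;35;50m🬰[38;2;35;35;50m[48;2;15;15;25m🬛[38;2;25;25;37m[48;2;100;255;100m🬪[38;2;100;255;100m[48;2;28;28;41m🬆[38;2;15;15;25m[48;2;35;35;50m🬰[38;2;35;35;50m[48;2;15;15;25m🬛[38;2;15;15;25m[48;2;35;35;50m🬰[38;2;35;35;50m[48;2;15;15;25m🬛[38;2;15;15;25m[48;2;35;35;50m🬰[0m
[38;2;15;15;25m[48;2;35;35;50m🬎[38;2;15;15;25m[48;2;35;35;50m🬎[38;2;35;35;50m[48;2;100;255;100m🬐[38;2;100;255;100m[48;2;100;255;100m [38;2;27;27;40m[48;2;100;255;100m🬸[38;2;15;15;25m[48;2;35;35;50m🬎[38;2;35;35;50m[48;2;15;15;25m🬲[38;2;15;15;25m[48;2;35;35;50m🬎[38;2;35;35;50m[48;2;15;15;25m🬲[38;2;15;15;25m[48;2;35;35;50m🬎[0m
[38;2;15;15;25m[48;2;15;15;25m [38;2;15;15;25m[48;2;15;15;25m [38;2;35;35;50m[48;2;15;15;25m▌[38;2;100;255;100m[48;2;15;15;25m🬀[38;2;35;35;50m[48;2;15;15;25m▌[38;2;15;15;25m[48;2;15;15;25m [38;2;35;35;50m[48;2;15;15;25m▌[38;2;15;15;25m[48;2;15;15;25m [38;2;35;35;50m[48;2;15;15;25m▌[38;2;15;15;25m[48;2;15;15;25m [0m
</frame>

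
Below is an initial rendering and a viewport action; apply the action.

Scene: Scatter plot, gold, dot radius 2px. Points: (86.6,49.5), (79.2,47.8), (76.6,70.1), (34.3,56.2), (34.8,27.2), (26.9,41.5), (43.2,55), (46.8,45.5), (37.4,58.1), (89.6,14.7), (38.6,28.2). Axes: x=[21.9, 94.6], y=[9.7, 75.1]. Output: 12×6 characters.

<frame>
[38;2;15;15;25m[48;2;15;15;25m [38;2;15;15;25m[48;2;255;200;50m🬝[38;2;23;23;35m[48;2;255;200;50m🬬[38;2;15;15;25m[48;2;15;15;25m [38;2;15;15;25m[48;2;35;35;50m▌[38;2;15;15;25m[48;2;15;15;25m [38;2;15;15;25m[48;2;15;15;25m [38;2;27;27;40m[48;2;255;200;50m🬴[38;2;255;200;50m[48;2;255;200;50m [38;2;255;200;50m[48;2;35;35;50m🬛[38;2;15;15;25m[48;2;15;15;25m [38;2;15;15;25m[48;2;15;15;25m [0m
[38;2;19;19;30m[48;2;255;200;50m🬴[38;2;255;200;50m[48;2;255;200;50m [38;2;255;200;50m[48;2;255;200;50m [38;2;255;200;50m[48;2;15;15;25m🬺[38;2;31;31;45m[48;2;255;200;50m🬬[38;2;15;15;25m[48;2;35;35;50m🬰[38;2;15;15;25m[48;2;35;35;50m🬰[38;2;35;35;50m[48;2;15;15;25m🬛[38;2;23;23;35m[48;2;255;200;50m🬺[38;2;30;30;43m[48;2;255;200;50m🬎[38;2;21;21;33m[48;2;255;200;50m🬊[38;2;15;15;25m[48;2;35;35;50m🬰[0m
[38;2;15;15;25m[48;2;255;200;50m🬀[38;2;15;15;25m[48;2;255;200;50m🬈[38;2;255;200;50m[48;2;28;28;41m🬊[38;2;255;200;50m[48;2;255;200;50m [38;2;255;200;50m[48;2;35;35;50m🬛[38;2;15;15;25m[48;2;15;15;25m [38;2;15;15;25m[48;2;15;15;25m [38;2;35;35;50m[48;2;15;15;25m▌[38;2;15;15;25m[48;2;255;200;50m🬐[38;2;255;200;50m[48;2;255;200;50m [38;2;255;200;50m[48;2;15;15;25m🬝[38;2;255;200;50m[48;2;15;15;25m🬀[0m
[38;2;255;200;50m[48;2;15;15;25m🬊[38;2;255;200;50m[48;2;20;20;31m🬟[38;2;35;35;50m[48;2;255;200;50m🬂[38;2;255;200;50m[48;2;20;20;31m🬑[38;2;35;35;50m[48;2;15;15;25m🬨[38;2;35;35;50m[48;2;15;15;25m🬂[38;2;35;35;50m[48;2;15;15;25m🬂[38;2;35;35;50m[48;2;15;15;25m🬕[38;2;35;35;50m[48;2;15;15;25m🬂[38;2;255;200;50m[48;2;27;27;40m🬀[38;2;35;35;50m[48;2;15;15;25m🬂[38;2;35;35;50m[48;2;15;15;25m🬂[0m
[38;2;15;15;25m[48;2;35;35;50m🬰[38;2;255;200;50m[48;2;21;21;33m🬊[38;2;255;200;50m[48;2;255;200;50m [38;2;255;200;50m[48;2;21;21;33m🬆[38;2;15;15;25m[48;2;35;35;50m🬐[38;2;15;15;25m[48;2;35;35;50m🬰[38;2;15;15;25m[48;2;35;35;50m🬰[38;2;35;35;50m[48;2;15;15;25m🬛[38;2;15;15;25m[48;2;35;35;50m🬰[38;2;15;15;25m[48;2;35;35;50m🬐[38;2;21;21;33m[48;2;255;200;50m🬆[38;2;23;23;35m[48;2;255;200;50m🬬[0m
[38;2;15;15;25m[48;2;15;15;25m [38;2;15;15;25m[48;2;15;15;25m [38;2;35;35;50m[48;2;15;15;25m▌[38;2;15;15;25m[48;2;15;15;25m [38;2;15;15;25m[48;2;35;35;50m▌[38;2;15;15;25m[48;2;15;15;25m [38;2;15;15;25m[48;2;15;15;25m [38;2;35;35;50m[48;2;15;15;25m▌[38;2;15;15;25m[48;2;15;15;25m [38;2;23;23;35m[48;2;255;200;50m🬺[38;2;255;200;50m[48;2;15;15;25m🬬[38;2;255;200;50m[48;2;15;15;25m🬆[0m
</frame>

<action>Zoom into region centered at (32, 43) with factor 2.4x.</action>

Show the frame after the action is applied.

<frame>
[38;2;15;15;25m[48;2;15;15;25m [38;2;15;15;25m[48;2;15;15;25m [38;2;35;35;50m[48;2;15;15;25m▌[38;2;15;15;25m[48;2;15;15;25m [38;2;15;15;25m[48;2;35;35;50m▌[38;2;15;15;25m[48;2;255;200;50m🬺[38;2;255;200;50m[48;2;15;15;25m🬬[38;2;255;200;50m[48;2;35;35;50m🬬[38;2;255;200;50m[48;2;15;15;25m🬆[38;2;15;15;25m[48;2;255;200;50m🬐[38;2;255;200;50m[48;2;255;200;50m [38;2;15;15;25m[48;2;255;200;50m🬸[0m
[38;2;15;15;25m[48;2;35;35;50m🬰[38;2;15;15;25m[48;2;35;35;50m🬰[38;2;35;35;50m[48;2;15;15;25m🬛[38;2;15;15;25m[48;2;35;35;50m🬰[38;2;15;15;25m[48;2;35;35;50m🬐[38;2;15;15;25m[48;2;35;35;50m🬰[38;2;15;15;25m[48;2;35;35;50m🬰[38;2;35;35;50m[48;2;15;15;25m🬛[38;2;15;15;25m[48;2;35;35;50m🬰[38;2;15;15;25m[48;2;35;35;50m🬐[38;2;255;200;50m[48;2;25;25;37m🬟[38;2;21;21;33m[48;2;255;200;50m🬊[0m
[38;2;15;15;25m[48;2;15;15;25m [38;2;15;15;25m[48;2;15;15;25m [38;2;35;35;50m[48;2;15;15;25m▌[38;2;15;15;25m[48;2;255;200;50m🬆[38;2;27;27;40m[48;2;255;200;50m🬬[38;2;15;15;25m[48;2;15;15;25m [38;2;15;15;25m[48;2;15;15;25m [38;2;35;35;50m[48;2;15;15;25m▌[38;2;15;15;25m[48;2;15;15;25m [38;2;15;15;25m[48;2;35;35;50m▌[38;2;255;200;50m[48;2;15;15;25m🬊[38;2;255;200;50m[48;2;15;15;25m🬝[0m
[38;2;35;35;50m[48;2;15;15;25m🬂[38;2;35;35;50m[48;2;15;15;25m🬂[38;2;255;200;50m[48;2;27;27;40m🬁[38;2;255;200;50m[48;2;15;15;25m🬬[38;2;255;200;50m[48;2;28;28;41m🬆[38;2;35;35;50m[48;2;15;15;25m🬂[38;2;35;35;50m[48;2;15;15;25m🬂[38;2;35;35;50m[48;2;15;15;25m🬕[38;2;35;35;50m[48;2;15;15;25m🬂[38;2;35;35;50m[48;2;15;15;25m🬨[38;2;35;35;50m[48;2;15;15;25m🬂[38;2;35;35;50m[48;2;15;15;25m🬂[0m
[38;2;15;15;25m[48;2;35;35;50m🬰[38;2;15;15;25m[48;2;35;35;50m🬰[38;2;35;35;50m[48;2;15;15;25m🬛[38;2;15;15;25m[48;2;35;35;50m🬰[38;2;15;15;25m[48;2;35;35;50m🬐[38;2;15;15;25m[48;2;35;35;50m🬰[38;2;15;15;25m[48;2;35;35;50m🬰[38;2;35;35;50m[48;2;15;15;25m🬛[38;2;15;15;25m[48;2;35;35;50m🬰[38;2;15;15;25m[48;2;35;35;50m🬐[38;2;15;15;25m[48;2;35;35;50m🬰[38;2;15;15;25m[48;2;35;35;50m🬰[0m
[38;2;15;15;25m[48;2;15;15;25m [38;2;15;15;25m[48;2;15;15;25m [38;2;35;35;50m[48;2;15;15;25m▌[38;2;15;15;25m[48;2;15;15;25m [38;2;15;15;25m[48;2;35;35;50m▌[38;2;15;15;25m[48;2;15;15;25m [38;2;15;15;25m[48;2;15;15;25m [38;2;28;28;41m[48;2;255;200;50m🬆[38;2;255;200;50m[48;2;15;15;25m🬺[38;2;27;27;40m[48;2;255;200;50m🬬[38;2;15;15;25m[48;2;15;15;25m [38;2;15;15;25m[48;2;15;15;25m [0m
</frame>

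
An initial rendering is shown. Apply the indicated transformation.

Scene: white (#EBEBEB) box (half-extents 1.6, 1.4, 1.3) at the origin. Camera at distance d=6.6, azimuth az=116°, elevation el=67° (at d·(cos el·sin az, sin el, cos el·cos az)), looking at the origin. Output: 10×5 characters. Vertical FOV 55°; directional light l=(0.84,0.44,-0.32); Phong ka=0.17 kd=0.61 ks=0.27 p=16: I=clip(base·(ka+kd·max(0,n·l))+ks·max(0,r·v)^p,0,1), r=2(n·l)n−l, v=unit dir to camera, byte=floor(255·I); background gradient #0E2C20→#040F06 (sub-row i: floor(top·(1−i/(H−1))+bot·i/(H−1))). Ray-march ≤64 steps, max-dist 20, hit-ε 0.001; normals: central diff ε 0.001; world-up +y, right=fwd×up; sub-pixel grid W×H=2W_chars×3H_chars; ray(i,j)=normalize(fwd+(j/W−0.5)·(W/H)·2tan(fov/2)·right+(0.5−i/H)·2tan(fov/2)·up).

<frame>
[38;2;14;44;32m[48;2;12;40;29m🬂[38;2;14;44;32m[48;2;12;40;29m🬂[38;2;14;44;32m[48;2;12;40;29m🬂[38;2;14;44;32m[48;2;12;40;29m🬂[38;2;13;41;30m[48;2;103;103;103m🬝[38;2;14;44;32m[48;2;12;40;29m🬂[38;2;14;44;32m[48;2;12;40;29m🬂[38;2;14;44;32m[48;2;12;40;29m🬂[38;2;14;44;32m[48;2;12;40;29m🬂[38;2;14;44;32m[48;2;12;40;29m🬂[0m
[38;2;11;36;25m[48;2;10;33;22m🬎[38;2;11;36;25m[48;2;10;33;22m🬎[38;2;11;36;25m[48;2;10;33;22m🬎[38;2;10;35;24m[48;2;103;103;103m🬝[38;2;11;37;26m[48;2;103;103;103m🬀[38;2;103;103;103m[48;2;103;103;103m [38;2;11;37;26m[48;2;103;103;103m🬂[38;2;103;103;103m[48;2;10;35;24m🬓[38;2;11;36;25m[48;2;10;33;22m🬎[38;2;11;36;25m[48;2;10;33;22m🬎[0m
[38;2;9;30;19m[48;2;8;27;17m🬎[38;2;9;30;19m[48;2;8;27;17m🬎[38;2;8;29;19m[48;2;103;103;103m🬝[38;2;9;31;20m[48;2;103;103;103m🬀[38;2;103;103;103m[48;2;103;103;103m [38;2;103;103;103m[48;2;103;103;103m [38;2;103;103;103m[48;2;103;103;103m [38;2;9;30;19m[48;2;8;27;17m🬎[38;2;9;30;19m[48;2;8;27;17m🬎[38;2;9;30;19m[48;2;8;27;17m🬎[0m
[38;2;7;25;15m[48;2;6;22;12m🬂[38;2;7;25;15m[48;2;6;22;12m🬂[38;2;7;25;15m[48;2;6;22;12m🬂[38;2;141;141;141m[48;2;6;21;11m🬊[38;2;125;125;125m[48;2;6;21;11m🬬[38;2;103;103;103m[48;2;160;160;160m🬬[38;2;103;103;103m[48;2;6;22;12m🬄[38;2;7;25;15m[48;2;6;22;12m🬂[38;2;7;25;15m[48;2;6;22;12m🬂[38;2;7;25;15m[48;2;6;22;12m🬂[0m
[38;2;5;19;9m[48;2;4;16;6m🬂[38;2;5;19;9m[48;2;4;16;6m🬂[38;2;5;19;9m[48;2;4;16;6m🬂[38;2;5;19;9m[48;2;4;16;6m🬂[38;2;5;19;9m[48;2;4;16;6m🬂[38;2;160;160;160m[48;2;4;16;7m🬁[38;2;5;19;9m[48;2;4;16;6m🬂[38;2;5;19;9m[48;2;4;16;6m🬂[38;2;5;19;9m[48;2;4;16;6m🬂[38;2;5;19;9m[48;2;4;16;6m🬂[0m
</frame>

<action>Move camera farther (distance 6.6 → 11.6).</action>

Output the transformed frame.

<frame>
[38;2;14;44;32m[48;2;12;40;29m🬂[38;2;14;44;32m[48;2;12;40;29m🬂[38;2;14;44;32m[48;2;12;40;29m🬂[38;2;14;44;32m[48;2;12;40;29m🬂[38;2;14;44;32m[48;2;12;40;29m🬂[38;2;14;44;32m[48;2;12;40;29m🬂[38;2;14;44;32m[48;2;12;40;29m🬂[38;2;14;44;32m[48;2;12;40;29m🬂[38;2;14;44;32m[48;2;12;40;29m🬂[38;2;14;44;32m[48;2;12;40;29m🬂[0m
[38;2;11;36;25m[48;2;10;33;22m🬎[38;2;11;36;25m[48;2;10;33;22m🬎[38;2;11;36;25m[48;2;10;33;22m🬎[38;2;11;36;25m[48;2;10;33;22m🬎[38;2;11;36;25m[48;2;10;33;22m🬎[38;2;103;103;103m[48;2;10;35;24m🬏[38;2;11;36;25m[48;2;10;33;22m🬎[38;2;11;36;25m[48;2;10;33;22m🬎[38;2;11;36;25m[48;2;10;33;22m🬎[38;2;11;36;25m[48;2;10;33;22m🬎[0m
[38;2;9;30;19m[48;2;8;27;17m🬎[38;2;9;30;19m[48;2;8;27;17m🬎[38;2;9;30;19m[48;2;8;27;17m🬎[38;2;9;30;19m[48;2;8;27;17m🬎[38;2;9;31;20m[48;2;103;103;103m🬀[38;2;103;103;103m[48;2;103;103;103m [38;2;103;103;103m[48;2;8;28;18m🬀[38;2;9;30;19m[48;2;8;27;17m🬎[38;2;9;30;19m[48;2;8;27;17m🬎[38;2;9;30;19m[48;2;8;27;17m🬎[0m
[38;2;7;25;15m[48;2;6;22;12m🬂[38;2;7;25;15m[48;2;6;22;12m🬂[38;2;7;25;15m[48;2;6;22;12m🬂[38;2;7;25;15m[48;2;6;22;12m🬂[38;2;160;160;160m[48;2;6;22;12m🬂[38;2;131;131;131m[48;2;25;37;30m🬄[38;2;7;25;15m[48;2;6;22;12m🬂[38;2;7;25;15m[48;2;6;22;12m🬂[38;2;7;25;15m[48;2;6;22;12m🬂[38;2;7;25;15m[48;2;6;22;12m🬂[0m
[38;2;5;19;9m[48;2;4;16;6m🬂[38;2;5;19;9m[48;2;4;16;6m🬂[38;2;5;19;9m[48;2;4;16;6m🬂[38;2;5;19;9m[48;2;4;16;6m🬂[38;2;5;19;9m[48;2;4;16;6m🬂[38;2;5;19;9m[48;2;4;16;6m🬂[38;2;5;19;9m[48;2;4;16;6m🬂[38;2;5;19;9m[48;2;4;16;6m🬂[38;2;5;19;9m[48;2;4;16;6m🬂[38;2;5;19;9m[48;2;4;16;6m🬂[0m
</frame>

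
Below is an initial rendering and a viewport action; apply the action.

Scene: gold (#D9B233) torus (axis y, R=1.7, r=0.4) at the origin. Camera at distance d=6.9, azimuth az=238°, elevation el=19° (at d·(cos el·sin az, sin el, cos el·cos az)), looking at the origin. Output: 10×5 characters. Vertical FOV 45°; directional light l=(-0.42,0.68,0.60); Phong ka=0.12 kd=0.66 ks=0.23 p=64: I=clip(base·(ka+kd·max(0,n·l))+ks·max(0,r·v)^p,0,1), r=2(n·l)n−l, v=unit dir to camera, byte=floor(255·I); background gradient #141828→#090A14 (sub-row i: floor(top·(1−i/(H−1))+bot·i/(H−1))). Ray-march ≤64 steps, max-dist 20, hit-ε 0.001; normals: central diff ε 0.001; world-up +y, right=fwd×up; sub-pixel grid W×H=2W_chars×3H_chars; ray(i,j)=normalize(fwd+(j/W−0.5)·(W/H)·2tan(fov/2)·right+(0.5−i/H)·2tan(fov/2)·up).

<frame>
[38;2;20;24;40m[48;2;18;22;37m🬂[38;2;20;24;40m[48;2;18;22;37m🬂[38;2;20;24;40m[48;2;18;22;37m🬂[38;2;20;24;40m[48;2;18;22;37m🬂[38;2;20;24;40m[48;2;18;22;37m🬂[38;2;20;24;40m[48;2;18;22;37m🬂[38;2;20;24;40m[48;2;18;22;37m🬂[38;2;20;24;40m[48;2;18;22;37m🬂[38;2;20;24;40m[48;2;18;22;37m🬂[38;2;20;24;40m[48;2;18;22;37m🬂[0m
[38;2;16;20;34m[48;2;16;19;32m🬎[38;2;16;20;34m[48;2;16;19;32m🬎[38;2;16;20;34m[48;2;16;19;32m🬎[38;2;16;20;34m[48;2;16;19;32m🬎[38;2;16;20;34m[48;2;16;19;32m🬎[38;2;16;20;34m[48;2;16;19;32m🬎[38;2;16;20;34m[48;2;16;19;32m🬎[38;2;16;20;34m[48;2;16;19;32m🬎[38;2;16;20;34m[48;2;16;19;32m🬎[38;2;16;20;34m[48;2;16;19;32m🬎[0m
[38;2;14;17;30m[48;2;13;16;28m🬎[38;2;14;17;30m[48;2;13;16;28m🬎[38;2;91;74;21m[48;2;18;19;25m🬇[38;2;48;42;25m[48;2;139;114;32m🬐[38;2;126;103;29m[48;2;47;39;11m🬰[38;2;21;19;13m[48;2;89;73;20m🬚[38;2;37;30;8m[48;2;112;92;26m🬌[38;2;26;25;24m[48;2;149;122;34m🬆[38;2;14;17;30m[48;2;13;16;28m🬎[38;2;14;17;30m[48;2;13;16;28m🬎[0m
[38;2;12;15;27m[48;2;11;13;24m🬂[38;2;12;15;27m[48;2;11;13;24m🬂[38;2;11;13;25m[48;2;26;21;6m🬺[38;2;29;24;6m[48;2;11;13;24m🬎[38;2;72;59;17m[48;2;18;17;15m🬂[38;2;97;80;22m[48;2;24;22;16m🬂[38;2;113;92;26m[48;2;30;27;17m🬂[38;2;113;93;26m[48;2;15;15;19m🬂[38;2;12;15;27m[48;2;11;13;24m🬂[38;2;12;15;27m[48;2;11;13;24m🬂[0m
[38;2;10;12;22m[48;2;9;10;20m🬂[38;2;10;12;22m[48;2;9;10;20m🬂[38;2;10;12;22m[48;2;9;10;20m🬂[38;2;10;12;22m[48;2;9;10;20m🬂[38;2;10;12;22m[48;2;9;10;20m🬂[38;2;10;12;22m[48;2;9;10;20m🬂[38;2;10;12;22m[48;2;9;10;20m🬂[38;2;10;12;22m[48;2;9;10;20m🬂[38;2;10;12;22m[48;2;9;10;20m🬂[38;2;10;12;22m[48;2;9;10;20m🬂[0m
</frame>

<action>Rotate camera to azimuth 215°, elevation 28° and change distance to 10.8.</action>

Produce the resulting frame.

<frame>
[38;2;20;24;40m[48;2;18;22;37m🬂[38;2;20;24;40m[48;2;18;22;37m🬂[38;2;20;24;40m[48;2;18;22;37m🬂[38;2;20;24;40m[48;2;18;22;37m🬂[38;2;20;24;40m[48;2;18;22;37m🬂[38;2;20;24;40m[48;2;18;22;37m🬂[38;2;20;24;40m[48;2;18;22;37m🬂[38;2;20;24;40m[48;2;18;22;37m🬂[38;2;20;24;40m[48;2;18;22;37m🬂[38;2;20;24;40m[48;2;18;22;37m🬂[0m
[38;2;16;20;34m[48;2;16;19;32m🬎[38;2;16;20;34m[48;2;16;19;32m🬎[38;2;16;20;34m[48;2;16;19;32m🬎[38;2;16;20;34m[48;2;16;19;32m🬎[38;2;16;20;34m[48;2;16;19;32m🬎[38;2;16;20;34m[48;2;16;19;32m🬎[38;2;16;20;34m[48;2;16;19;32m🬎[38;2;16;20;34m[48;2;16;19;32m🬎[38;2;16;20;34m[48;2;16;19;32m🬎[38;2;16;20;34m[48;2;16;19;32m🬎[0m
[38;2;14;17;30m[48;2;13;16;28m🬎[38;2;14;17;30m[48;2;13;16;28m🬎[38;2;14;17;30m[48;2;13;16;28m🬎[38;2;111;91;26m[48;2;18;19;25m🬇[38;2;125;102;29m[48;2;18;18;21m🬔[38;2;87;71;20m[48;2;16;17;23m🬂[38;2;18;19;22m[48;2;131;107;31m🬆[38;2;14;17;30m[48;2;13;16;28m🬎[38;2;14;17;30m[48;2;13;16;28m🬎[38;2;14;17;30m[48;2;13;16;28m🬎[0m
[38;2;12;15;27m[48;2;11;13;24m🬂[38;2;12;15;27m[48;2;11;13;24m🬂[38;2;12;15;27m[48;2;11;13;24m🬂[38;2;12;15;27m[48;2;11;13;24m🬂[38;2;26;21;6m[48;2;11;13;24m🬂[38;2;61;50;14m[48;2;11;13;24m🬂[38;2;69;56;16m[48;2;11;13;25m🬀[38;2;12;15;27m[48;2;11;13;24m🬂[38;2;12;15;27m[48;2;11;13;24m🬂[38;2;12;15;27m[48;2;11;13;24m🬂[0m
[38;2;10;12;22m[48;2;9;10;20m🬂[38;2;10;12;22m[48;2;9;10;20m🬂[38;2;10;12;22m[48;2;9;10;20m🬂[38;2;10;12;22m[48;2;9;10;20m🬂[38;2;10;12;22m[48;2;9;10;20m🬂[38;2;10;12;22m[48;2;9;10;20m🬂[38;2;10;12;22m[48;2;9;10;20m🬂[38;2;10;12;22m[48;2;9;10;20m🬂[38;2;10;12;22m[48;2;9;10;20m🬂[38;2;10;12;22m[48;2;9;10;20m🬂[0m
</frame>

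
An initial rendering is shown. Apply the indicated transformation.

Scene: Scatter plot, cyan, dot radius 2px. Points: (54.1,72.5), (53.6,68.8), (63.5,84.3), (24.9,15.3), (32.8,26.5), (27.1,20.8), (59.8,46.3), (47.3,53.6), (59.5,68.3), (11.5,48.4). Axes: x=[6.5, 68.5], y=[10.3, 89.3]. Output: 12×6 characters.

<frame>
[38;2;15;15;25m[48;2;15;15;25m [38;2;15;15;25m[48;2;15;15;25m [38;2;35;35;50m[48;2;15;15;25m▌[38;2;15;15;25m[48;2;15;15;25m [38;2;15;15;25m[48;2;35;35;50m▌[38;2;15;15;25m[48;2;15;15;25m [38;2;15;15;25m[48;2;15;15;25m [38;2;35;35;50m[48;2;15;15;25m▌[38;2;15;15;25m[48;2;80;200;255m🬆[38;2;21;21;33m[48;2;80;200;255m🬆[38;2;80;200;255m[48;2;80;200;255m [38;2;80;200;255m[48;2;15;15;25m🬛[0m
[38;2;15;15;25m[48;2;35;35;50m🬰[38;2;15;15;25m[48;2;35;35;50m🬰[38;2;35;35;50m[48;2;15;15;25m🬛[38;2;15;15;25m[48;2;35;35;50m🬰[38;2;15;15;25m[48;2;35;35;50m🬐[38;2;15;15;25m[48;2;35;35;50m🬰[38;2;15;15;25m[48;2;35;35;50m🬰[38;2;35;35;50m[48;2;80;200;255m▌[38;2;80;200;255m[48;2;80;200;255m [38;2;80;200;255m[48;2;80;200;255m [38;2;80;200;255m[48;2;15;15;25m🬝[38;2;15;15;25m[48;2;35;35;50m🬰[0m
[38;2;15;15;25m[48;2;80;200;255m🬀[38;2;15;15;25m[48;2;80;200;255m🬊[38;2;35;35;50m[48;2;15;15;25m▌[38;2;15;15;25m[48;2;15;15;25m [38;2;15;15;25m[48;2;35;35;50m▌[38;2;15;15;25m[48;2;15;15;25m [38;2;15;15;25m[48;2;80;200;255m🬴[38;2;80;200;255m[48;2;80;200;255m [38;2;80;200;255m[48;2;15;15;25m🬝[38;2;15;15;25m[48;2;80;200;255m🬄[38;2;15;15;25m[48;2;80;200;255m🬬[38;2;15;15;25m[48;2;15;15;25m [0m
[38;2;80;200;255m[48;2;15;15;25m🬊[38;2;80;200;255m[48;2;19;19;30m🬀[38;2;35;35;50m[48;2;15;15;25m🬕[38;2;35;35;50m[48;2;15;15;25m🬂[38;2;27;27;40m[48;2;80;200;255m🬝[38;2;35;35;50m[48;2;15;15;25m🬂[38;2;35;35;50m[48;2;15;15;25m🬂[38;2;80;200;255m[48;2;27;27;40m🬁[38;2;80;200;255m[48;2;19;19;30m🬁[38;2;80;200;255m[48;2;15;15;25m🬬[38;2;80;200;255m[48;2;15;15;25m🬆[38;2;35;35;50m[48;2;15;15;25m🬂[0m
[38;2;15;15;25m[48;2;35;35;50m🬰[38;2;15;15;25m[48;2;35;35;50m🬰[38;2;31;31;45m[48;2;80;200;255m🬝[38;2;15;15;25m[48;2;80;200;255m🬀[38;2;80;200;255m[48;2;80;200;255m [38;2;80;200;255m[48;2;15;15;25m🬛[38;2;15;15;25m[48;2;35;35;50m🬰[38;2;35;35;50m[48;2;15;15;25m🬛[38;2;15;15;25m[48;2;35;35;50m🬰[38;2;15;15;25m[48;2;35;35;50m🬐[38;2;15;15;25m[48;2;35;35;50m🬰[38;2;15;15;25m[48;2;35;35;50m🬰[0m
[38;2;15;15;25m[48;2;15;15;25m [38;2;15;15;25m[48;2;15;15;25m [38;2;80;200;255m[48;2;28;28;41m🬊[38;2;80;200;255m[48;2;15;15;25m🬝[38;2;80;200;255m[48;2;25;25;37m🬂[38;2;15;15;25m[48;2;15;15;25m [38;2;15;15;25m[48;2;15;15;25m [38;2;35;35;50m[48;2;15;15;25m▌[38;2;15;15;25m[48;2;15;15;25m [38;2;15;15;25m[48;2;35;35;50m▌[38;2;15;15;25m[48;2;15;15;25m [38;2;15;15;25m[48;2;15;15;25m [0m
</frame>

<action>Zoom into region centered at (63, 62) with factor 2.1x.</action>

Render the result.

<frame>
[38;2;15;15;25m[48;2;15;15;25m [38;2;15;15;25m[48;2;80;200;255m🬝[38;2;21;21;33m[48;2;80;200;255m🬊[38;2;15;15;25m[48;2;15;15;25m [38;2;15;15;25m[48;2;35;35;50m▌[38;2;15;15;25m[48;2;15;15;25m [38;2;15;15;25m[48;2;15;15;25m [38;2;35;35;50m[48;2;15;15;25m▌[38;2;15;15;25m[48;2;15;15;25m [38;2;15;15;25m[48;2;35;35;50m▌[38;2;15;15;25m[48;2;15;15;25m [38;2;15;15;25m[48;2;15;15;25m [0m
[38;2;15;15;25m[48;2;35;35;50m🬰[38;2;80;200;255m[48;2;35;35;50m🬸[38;2;80;200;255m[48;2;80;200;255m [38;2;80;200;255m[48;2;25;25;37m🬶[38;2;80;200;255m[48;2;35;35;50m🬺[38;2;23;23;35m[48;2;80;200;255m🬬[38;2;15;15;25m[48;2;35;35;50m🬰[38;2;35;35;50m[48;2;15;15;25m🬛[38;2;15;15;25m[48;2;35;35;50m🬰[38;2;15;15;25m[48;2;35;35;50m🬐[38;2;15;15;25m[48;2;35;35;50m🬰[38;2;15;15;25m[48;2;35;35;50m🬰[0m
[38;2;15;15;25m[48;2;15;15;25m [38;2;15;15;25m[48;2;80;200;255m🬺[38;2;80;200;255m[48;2;21;21;33m🬆[38;2;15;15;25m[48;2;80;200;255m🬺[38;2;80;200;255m[48;2;28;28;41m🬆[38;2;15;15;25m[48;2;15;15;25m [38;2;15;15;25m[48;2;15;15;25m [38;2;35;35;50m[48;2;15;15;25m▌[38;2;15;15;25m[48;2;15;15;25m [38;2;15;15;25m[48;2;35;35;50m▌[38;2;15;15;25m[48;2;15;15;25m [38;2;15;15;25m[48;2;15;15;25m [0m
[38;2;80;200;255m[48;2;28;28;41m🬱[38;2;35;35;50m[48;2;15;15;25m🬂[38;2;35;35;50m[48;2;15;15;25m🬕[38;2;35;35;50m[48;2;15;15;25m🬂[38;2;35;35;50m[48;2;15;15;25m🬨[38;2;35;35;50m[48;2;15;15;25m🬂[38;2;35;35;50m[48;2;15;15;25m🬂[38;2;35;35;50m[48;2;15;15;25m🬕[38;2;35;35;50m[48;2;15;15;25m🬂[38;2;35;35;50m[48;2;15;15;25m🬨[38;2;35;35;50m[48;2;15;15;25m🬂[38;2;35;35;50m[48;2;15;15;25m🬂[0m
[38;2;80;200;255m[48;2;15;15;25m🬝[38;2;80;200;255m[48;2;23;23;35m🬀[38;2;35;35;50m[48;2;15;15;25m🬛[38;2;15;15;25m[48;2;35;35;50m🬰[38;2;28;28;41m[48;2;80;200;255m🬆[38;2;23;23;35m[48;2;80;200;255m🬬[38;2;15;15;25m[48;2;35;35;50m🬰[38;2;35;35;50m[48;2;15;15;25m🬛[38;2;15;15;25m[48;2;35;35;50m🬰[38;2;15;15;25m[48;2;35;35;50m🬐[38;2;15;15;25m[48;2;35;35;50m🬰[38;2;15;15;25m[48;2;35;35;50m🬰[0m
[38;2;15;15;25m[48;2;15;15;25m [38;2;15;15;25m[48;2;15;15;25m [38;2;35;35;50m[48;2;15;15;25m▌[38;2;15;15;25m[48;2;80;200;255m🬺[38;2;80;200;255m[48;2;15;15;25m🬬[38;2;80;200;255m[48;2;15;15;25m🬆[38;2;15;15;25m[48;2;15;15;25m [38;2;35;35;50m[48;2;15;15;25m▌[38;2;15;15;25m[48;2;15;15;25m [38;2;15;15;25m[48;2;35;35;50m▌[38;2;15;15;25m[48;2;15;15;25m [38;2;15;15;25m[48;2;15;15;25m [0m
</frame>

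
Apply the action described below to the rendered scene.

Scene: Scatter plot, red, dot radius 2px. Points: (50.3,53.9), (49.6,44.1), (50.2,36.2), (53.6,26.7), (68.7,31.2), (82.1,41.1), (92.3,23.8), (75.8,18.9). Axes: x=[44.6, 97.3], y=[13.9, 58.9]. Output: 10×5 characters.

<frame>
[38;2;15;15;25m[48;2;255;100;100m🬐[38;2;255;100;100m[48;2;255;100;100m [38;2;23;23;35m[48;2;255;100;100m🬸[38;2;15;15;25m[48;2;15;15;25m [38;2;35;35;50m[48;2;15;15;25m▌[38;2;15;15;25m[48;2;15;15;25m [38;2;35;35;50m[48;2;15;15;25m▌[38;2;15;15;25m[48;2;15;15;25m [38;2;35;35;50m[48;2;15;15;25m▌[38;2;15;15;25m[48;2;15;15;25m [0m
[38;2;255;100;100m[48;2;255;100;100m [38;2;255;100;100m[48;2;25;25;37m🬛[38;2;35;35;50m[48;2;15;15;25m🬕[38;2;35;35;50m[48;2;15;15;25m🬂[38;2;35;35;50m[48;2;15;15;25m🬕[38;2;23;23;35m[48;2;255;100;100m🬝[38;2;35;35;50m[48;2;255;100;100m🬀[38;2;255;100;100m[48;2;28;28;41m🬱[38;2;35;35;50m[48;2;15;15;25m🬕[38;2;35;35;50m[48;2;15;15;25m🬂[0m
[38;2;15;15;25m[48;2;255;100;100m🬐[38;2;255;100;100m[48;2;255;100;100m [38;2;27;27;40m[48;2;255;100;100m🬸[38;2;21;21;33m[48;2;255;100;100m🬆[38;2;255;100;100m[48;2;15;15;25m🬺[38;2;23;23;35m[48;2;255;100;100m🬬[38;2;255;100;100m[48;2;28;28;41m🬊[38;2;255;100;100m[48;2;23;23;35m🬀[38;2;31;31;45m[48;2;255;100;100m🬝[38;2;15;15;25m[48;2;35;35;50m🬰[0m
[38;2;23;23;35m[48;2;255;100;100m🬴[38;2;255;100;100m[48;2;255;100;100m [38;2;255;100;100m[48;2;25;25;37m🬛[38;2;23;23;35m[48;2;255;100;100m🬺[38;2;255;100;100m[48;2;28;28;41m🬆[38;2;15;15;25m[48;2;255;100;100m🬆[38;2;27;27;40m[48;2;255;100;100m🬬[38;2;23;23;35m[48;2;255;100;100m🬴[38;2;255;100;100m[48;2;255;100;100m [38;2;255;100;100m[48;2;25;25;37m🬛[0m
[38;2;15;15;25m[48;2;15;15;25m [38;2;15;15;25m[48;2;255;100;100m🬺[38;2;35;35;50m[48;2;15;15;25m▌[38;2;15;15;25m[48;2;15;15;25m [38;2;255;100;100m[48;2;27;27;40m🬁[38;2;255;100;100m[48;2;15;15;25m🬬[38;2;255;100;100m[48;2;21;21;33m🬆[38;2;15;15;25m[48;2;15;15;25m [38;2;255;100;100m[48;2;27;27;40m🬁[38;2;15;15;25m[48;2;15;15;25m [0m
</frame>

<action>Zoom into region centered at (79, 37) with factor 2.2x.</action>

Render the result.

<frame>
[38;2;15;15;25m[48;2;15;15;25m [38;2;15;15;25m[48;2;15;15;25m [38;2;35;35;50m[48;2;15;15;25m▌[38;2;15;15;25m[48;2;15;15;25m [38;2;35;35;50m[48;2;15;15;25m▌[38;2;15;15;25m[48;2;255;100;100m🬝[38;2;35;35;50m[48;2;15;15;25m▌[38;2;15;15;25m[48;2;15;15;25m [38;2;35;35;50m[48;2;15;15;25m▌[38;2;15;15;25m[48;2;15;15;25m [0m
[38;2;35;35;50m[48;2;15;15;25m🬂[38;2;35;35;50m[48;2;15;15;25m🬂[38;2;35;35;50m[48;2;15;15;25m🬕[38;2;35;35;50m[48;2;15;15;25m🬂[38;2;255;100;100m[48;2;31;31;45m🬇[38;2;255;100;100m[48;2;255;100;100m [38;2;255;100;100m[48;2;25;25;37m🬛[38;2;35;35;50m[48;2;15;15;25m🬂[38;2;35;35;50m[48;2;15;15;25m🬕[38;2;35;35;50m[48;2;15;15;25m🬂[0m
[38;2;23;23;35m[48;2;255;100;100m🬝[38;2;15;15;25m[48;2;35;35;50m🬰[38;2;35;35;50m[48;2;15;15;25m🬛[38;2;15;15;25m[48;2;35;35;50m🬰[38;2;35;35;50m[48;2;15;15;25m🬛[38;2;23;23;35m[48;2;255;100;100m🬺[38;2;35;35;50m[48;2;15;15;25m🬛[38;2;15;15;25m[48;2;35;35;50m🬰[38;2;35;35;50m[48;2;15;15;25m🬛[38;2;15;15;25m[48;2;35;35;50m🬰[0m
[38;2;255;100;100m[48;2;255;100;100m [38;2;255;100;100m[48;2;25;25;37m🬛[38;2;35;35;50m[48;2;15;15;25m🬲[38;2;15;15;25m[48;2;35;35;50m🬎[38;2;35;35;50m[48;2;15;15;25m🬲[38;2;15;15;25m[48;2;35;35;50m🬎[38;2;35;35;50m[48;2;15;15;25m🬲[38;2;15;15;25m[48;2;35;35;50m🬎[38;2;35;35;50m[48;2;15;15;25m🬲[38;2;15;15;25m[48;2;35;35;50m🬎[0m
[38;2;15;15;25m[48;2;255;100;100m🬺[38;2;15;15;25m[48;2;15;15;25m [38;2;35;35;50m[48;2;15;15;25m▌[38;2;15;15;25m[48;2;15;15;25m [38;2;35;35;50m[48;2;15;15;25m▌[38;2;15;15;25m[48;2;15;15;25m [38;2;35;35;50m[48;2;15;15;25m▌[38;2;15;15;25m[48;2;15;15;25m [38;2;35;35;50m[48;2;15;15;25m▌[38;2;15;15;25m[48;2;15;15;25m [0m
</frame>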